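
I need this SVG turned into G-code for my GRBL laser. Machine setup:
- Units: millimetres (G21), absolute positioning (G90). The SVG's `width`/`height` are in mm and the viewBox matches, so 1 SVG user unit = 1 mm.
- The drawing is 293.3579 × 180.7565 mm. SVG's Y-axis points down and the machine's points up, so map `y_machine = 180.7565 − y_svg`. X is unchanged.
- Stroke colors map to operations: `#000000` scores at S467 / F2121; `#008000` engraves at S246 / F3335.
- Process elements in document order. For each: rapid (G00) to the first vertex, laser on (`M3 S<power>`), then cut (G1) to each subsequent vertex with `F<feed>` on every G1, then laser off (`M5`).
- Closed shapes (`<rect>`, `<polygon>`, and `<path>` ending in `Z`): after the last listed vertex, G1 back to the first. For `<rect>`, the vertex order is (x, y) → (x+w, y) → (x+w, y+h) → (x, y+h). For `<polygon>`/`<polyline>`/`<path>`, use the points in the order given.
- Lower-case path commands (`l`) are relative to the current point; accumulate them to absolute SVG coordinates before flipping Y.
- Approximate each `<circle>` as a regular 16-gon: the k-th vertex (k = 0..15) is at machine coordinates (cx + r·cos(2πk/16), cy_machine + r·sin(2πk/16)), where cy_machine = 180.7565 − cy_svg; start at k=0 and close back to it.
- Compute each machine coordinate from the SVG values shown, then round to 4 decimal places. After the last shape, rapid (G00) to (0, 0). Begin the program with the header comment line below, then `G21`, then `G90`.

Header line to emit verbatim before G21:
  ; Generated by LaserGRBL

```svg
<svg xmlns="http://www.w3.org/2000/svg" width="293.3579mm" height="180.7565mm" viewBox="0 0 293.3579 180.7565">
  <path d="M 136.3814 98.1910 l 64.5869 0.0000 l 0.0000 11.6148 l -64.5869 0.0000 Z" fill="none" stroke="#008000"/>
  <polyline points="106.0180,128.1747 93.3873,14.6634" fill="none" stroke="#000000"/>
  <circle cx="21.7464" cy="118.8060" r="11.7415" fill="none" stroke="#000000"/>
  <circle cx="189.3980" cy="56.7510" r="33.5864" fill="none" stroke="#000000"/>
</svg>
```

1 u = 1 mm; y_m = 180.7565 − y.

[1] `<path>` rectangle, #008000→engrave S246 F3335: (136.3814,82.5655) → (200.9683,82.5655) → (200.9683,70.9507) → (136.3814,70.9507) → (136.3814,82.5655) (closed)

[2] `<polyline>` line segment, #000000→score S467 F2121: (106.0180,52.5818) → (93.3873,166.0931)

[3] `<circle>` circle, #000000→score S467 F2121: (33.4879,61.9505) → (32.5941,66.4438) → (30.0489,70.2530) → (26.2397,72.7982) → (21.7464,73.6920) → (17.2531,72.7982) → (13.4439,70.2530) → (10.8987,66.4438) → (10.0049,61.9505) → (10.8987,57.4572) → (13.4439,53.6480) → (17.2531,51.1028) → (21.7464,50.2090) → (26.2397,51.1028) → (30.0489,53.6480) → (32.5941,57.4572) → (33.4879,61.9505) (closed)

[4] `<circle>` circle, #000000→score S467 F2121: (222.9844,124.0055) → (220.4278,136.8585) → (213.1472,147.7547) → (202.2510,155.0353) → (189.3980,157.5919) → (176.5450,155.0353) → (165.6488,147.7547) → (158.3682,136.8585) → (155.8116,124.0055) → (158.3682,111.1525) → (165.6488,100.2563) → (176.5450,92.9757) → (189.3980,90.4191) → (202.2510,92.9757) → (213.1472,100.2563) → (220.4278,111.1525) → (222.9844,124.0055) (closed)

; Generated by LaserGRBL
G21
G90
G00 X136.3814 Y82.5655
M3 S246
G1 X200.9683 Y82.5655 F3335
G1 X200.9683 Y70.9507 F3335
G1 X136.3814 Y70.9507 F3335
G1 X136.3814 Y82.5655 F3335
M5
G00 X106.0180 Y52.5818
M3 S467
G1 X93.3873 Y166.0931 F2121
M5
G00 X33.4879 Y61.9505
M3 S467
G1 X32.5941 Y66.4438 F2121
G1 X30.0489 Y70.2530 F2121
G1 X26.2397 Y72.7982 F2121
G1 X21.7464 Y73.6920 F2121
G1 X17.2531 Y72.7982 F2121
G1 X13.4439 Y70.2530 F2121
G1 X10.8987 Y66.4438 F2121
G1 X10.0049 Y61.9505 F2121
G1 X10.8987 Y57.4572 F2121
G1 X13.4439 Y53.6480 F2121
G1 X17.2531 Y51.1028 F2121
G1 X21.7464 Y50.2090 F2121
G1 X26.2397 Y51.1028 F2121
G1 X30.0489 Y53.6480 F2121
G1 X32.5941 Y57.4572 F2121
G1 X33.4879 Y61.9505 F2121
M5
G00 X222.9844 Y124.0055
M3 S467
G1 X220.4278 Y136.8585 F2121
G1 X213.1472 Y147.7547 F2121
G1 X202.2510 Y155.0353 F2121
G1 X189.3980 Y157.5919 F2121
G1 X176.5450 Y155.0353 F2121
G1 X165.6488 Y147.7547 F2121
G1 X158.3682 Y136.8585 F2121
G1 X155.8116 Y124.0055 F2121
G1 X158.3682 Y111.1525 F2121
G1 X165.6488 Y100.2563 F2121
G1 X176.5450 Y92.9757 F2121
G1 X189.3980 Y90.4191 F2121
G1 X202.2510 Y92.9757 F2121
G1 X213.1472 Y100.2563 F2121
G1 X220.4278 Y111.1525 F2121
G1 X222.9844 Y124.0055 F2121
M5
G00 X0.0000 Y0.0000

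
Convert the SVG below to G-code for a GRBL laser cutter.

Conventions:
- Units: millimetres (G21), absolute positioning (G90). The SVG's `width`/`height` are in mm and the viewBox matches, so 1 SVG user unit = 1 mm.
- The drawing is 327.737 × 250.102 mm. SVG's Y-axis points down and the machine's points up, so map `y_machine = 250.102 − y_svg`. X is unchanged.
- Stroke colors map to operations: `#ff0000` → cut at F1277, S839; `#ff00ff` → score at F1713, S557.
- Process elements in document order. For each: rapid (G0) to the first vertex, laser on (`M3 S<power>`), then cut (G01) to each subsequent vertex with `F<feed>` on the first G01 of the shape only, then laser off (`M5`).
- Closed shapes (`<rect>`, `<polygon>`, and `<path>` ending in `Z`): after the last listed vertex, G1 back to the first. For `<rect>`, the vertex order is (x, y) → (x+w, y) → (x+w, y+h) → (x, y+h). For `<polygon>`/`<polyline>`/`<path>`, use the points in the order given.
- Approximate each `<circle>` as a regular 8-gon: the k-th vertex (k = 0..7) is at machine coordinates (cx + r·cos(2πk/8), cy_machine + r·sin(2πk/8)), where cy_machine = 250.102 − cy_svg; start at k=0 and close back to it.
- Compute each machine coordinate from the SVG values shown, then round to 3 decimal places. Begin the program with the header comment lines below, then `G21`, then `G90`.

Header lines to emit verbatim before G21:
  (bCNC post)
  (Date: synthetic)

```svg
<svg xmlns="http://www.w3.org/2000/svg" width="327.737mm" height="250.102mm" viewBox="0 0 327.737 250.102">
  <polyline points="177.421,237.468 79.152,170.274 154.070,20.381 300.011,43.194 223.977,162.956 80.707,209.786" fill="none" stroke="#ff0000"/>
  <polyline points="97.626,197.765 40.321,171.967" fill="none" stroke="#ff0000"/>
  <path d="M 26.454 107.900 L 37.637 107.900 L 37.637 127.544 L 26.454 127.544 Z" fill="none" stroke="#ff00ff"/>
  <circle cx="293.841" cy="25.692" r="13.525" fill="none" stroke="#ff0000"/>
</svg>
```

(bCNC post)
(Date: synthetic)
G21
G90
G0 X177.421 Y12.634
M3 S839
G01 X79.152 Y79.828 F1277
G01 X154.070 Y229.721
G01 X300.011 Y206.908
G01 X223.977 Y87.146
G01 X80.707 Y40.316
M5
G0 X97.626 Y52.337
M3 S839
G01 X40.321 Y78.135 F1277
M5
G0 X26.454 Y142.202
M3 S557
G01 X37.637 Y142.202 F1713
G01 X37.637 Y122.558
G01 X26.454 Y122.558
G01 X26.454 Y142.202
M5
G0 X307.366 Y224.410
M3 S839
G01 X303.405 Y233.974 F1277
G01 X293.841 Y237.935
G01 X284.277 Y233.974
G01 X280.316 Y224.410
G01 X284.277 Y214.846
G01 X293.841 Y210.885
G01 X303.405 Y214.846
G01 X307.366 Y224.410
M5

1 u = 1 mm; y_m = 250.102 − y.

[1] `<polyline>` open polyline, #ff0000→cut S839 F1277: (177.421,12.634) → (79.152,79.828) → (154.070,229.721) → (300.011,206.908) → (223.977,87.146) → (80.707,40.316)

[2] `<polyline>` line segment, #ff0000→cut S839 F1277: (97.626,52.337) → (40.321,78.135)

[3] `<path>` rectangle, #ff00ff→score S557 F1713: (26.454,142.202) → (37.637,142.202) → (37.637,122.558) → (26.454,122.558) → (26.454,142.202) (closed)

[4] `<circle>` circle, #ff0000→cut S839 F1277: (307.366,224.410) → (303.405,233.974) → (293.841,237.935) → (284.277,233.974) → (280.316,224.410) → (284.277,214.846) → (293.841,210.885) → (303.405,214.846) → (307.366,224.410) (closed)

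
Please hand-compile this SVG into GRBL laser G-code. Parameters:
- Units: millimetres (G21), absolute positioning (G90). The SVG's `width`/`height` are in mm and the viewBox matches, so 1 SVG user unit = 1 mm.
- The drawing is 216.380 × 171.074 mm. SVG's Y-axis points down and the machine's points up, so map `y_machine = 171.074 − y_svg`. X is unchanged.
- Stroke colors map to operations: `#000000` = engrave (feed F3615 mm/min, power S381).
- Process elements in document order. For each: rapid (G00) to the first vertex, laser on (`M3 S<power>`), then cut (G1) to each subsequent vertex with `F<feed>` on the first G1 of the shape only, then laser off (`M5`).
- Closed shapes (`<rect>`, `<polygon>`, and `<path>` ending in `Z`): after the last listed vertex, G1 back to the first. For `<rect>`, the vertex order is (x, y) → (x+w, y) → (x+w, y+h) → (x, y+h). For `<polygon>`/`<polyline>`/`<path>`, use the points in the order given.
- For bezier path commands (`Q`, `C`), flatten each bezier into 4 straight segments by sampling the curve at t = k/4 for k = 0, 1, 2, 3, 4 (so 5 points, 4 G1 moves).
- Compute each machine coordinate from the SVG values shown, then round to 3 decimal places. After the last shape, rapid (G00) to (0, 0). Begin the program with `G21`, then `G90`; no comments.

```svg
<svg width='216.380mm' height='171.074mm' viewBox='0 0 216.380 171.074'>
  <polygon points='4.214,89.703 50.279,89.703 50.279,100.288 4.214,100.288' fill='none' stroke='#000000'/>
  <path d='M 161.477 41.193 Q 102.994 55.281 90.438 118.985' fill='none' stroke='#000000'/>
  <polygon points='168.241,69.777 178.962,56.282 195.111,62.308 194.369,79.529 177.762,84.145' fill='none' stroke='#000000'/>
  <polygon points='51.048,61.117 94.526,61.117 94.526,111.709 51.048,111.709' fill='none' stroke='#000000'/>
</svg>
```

G21
G90
G00 X4.214 Y81.371
M3 S381
G1 X50.279 Y81.371 F3615
G1 X50.279 Y70.786
G1 X4.214 Y70.786
G1 X4.214 Y81.371
M5
G00 X161.477 Y129.881
M3 S381
G1 X135.106 Y119.736 F3615
G1 X114.476 Y103.389
G1 X99.586 Y80.840
G1 X90.438 Y52.089
M5
G00 X168.241 Y101.297
M3 S381
G1 X178.962 Y114.792 F3615
G1 X195.111 Y108.766
G1 X194.369 Y91.545
G1 X177.762 Y86.929
G1 X168.241 Y101.297
M5
G00 X51.048 Y109.957
M3 S381
G1 X94.526 Y109.957 F3615
G1 X94.526 Y59.365
G1 X51.048 Y59.365
G1 X51.048 Y109.957
M5
G00 X0.000 Y0.000

viewBox `0 0 216.380 171.074` with mm width/height → 1 unit = 1 mm. Flip: y_m = 171.074 − y_svg.

**Shape 1** — `<polygon>` rectangle, stroke `#000000` → engrave (S381, F3615). Machine vertices: (4.214,81.371) → (50.279,81.371) → (50.279,70.786) → (4.214,70.786) → (4.214,81.371). Closed: final G1 returns to the first vertex.

**Shape 2** — `<path>` quadratic bezier, stroke `#000000` → engrave (S381, F3615). Control points (SVG): P0=(161.477,41.193), P1=(102.994,55.281), P2=(90.438,118.985); sampled at t=k/4. Machine vertices: (161.477,129.881) → (135.106,119.736) → (114.476,103.389) → (99.586,80.840) → (90.438,52.089). Open path.

**Shape 3** — `<polygon>` regular polygon, stroke `#000000` → engrave (S381, F3615). Machine vertices: (168.241,101.297) → (178.962,114.792) → (195.111,108.766) → (194.369,91.545) → (177.762,86.929) → (168.241,101.297). Closed: final G1 returns to the first vertex.

**Shape 4** — `<polygon>` rectangle, stroke `#000000` → engrave (S381, F3615). Machine vertices: (51.048,109.957) → (94.526,109.957) → (94.526,59.365) → (51.048,59.365) → (51.048,109.957). Closed: final G1 returns to the first vertex.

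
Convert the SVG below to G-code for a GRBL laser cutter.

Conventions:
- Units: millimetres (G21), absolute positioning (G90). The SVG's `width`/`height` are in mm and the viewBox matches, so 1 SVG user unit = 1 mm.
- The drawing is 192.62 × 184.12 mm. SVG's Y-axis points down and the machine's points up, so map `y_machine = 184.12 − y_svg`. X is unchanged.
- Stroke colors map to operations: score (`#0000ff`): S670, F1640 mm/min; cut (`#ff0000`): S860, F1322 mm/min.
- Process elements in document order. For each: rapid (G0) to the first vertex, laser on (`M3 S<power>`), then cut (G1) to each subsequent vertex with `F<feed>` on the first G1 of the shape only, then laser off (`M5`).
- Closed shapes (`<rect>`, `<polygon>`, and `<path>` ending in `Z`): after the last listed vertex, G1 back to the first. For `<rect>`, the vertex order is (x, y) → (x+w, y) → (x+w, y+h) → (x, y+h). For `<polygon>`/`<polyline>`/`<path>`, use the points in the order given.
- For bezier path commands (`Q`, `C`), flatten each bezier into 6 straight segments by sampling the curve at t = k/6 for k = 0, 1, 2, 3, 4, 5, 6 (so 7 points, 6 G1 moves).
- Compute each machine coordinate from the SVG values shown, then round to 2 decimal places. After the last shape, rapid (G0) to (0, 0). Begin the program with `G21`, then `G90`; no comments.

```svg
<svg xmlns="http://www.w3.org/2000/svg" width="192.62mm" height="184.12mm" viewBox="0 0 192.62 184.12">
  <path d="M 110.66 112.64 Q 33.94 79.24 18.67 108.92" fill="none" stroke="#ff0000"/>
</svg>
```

G21
G90
G0 X110.66 Y71.48
M3 S860
G1 X86.79 Y80.86 F1322
G1 X66.34 Y86.74
G1 X49.30 Y89.11
G1 X35.68 Y87.98
G1 X25.47 Y83.34
G1 X18.67 Y75.20
M5
G0 X0.00 Y0.00

viewBox `0 0 192.62 184.12` with mm width/height → 1 unit = 1 mm. Flip: y_m = 184.12 − y_svg.

**Shape 1** — `<path>` quadratic bezier, stroke `#ff0000` → cut (S860, F1322). Control points (SVG): P0=(110.66,112.64), P1=(33.94,79.24), P2=(18.67,108.92); sampled at t=k/6. Machine vertices: (110.66,71.48) → (86.79,80.86) → (66.34,86.74) → (49.30,89.11) → (35.68,87.98) → (25.47,83.34) → (18.67,75.20). Open path.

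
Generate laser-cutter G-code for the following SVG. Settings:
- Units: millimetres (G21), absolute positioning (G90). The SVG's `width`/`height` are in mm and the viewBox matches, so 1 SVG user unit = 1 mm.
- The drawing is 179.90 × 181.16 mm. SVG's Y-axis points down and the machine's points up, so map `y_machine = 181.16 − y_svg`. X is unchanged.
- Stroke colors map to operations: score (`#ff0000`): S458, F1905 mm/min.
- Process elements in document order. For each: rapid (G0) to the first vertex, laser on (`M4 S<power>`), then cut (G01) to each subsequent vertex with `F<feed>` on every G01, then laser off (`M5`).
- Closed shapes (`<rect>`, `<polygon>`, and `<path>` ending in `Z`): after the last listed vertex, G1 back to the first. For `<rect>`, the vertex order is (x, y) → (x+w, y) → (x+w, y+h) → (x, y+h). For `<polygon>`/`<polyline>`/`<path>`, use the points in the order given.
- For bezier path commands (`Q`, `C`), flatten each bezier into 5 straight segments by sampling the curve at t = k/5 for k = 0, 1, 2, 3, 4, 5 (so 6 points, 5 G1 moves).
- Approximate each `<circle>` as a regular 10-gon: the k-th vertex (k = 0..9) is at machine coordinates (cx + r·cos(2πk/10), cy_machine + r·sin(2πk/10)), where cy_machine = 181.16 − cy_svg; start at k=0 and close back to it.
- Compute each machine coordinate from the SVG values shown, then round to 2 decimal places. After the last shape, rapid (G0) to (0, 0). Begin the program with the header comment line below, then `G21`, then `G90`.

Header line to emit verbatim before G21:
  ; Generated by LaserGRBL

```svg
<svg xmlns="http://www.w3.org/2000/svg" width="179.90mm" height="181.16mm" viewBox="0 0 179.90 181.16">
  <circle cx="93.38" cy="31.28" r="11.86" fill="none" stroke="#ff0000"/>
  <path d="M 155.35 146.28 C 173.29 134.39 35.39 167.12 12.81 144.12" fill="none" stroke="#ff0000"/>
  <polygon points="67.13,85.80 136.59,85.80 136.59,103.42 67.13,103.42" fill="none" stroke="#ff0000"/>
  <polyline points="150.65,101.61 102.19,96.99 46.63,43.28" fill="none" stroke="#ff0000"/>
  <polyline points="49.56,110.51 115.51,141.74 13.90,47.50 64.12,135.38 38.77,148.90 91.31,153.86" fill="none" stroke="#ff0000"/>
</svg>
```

1 u = 1 mm; y_m = 181.16 − y.

[1] `<circle>` circle, #ff0000→score S458 F1905: (105.24,149.88) → (102.97,156.85) → (97.04,161.16) → (89.72,161.16) → (83.79,156.85) → (81.52,149.88) → (83.79,142.91) → (89.72,138.60) → (97.04,138.60) → (102.97,142.91) → (105.24,149.88) (closed)

[2] `<path>` cubic bezier, #ff0000→score S458 F1905: (155.35,34.88) → (149.58,37.46) → (119.43,34.15) → (77.91,29.77) → (38.03,29.12) → (12.81,37.04)

[3] `<polygon>` rectangle, #ff0000→score S458 F1905: (67.13,95.36) → (136.59,95.36) → (136.59,77.74) → (67.13,77.74) → (67.13,95.36) (closed)

[4] `<polyline>` open polyline, #ff0000→score S458 F1905: (150.65,79.55) → (102.19,84.17) → (46.63,137.88)

[5] `<polyline>` open polyline, #ff0000→score S458 F1905: (49.56,70.65) → (115.51,39.42) → (13.90,133.66) → (64.12,45.78) → (38.77,32.26) → (91.31,27.30)

; Generated by LaserGRBL
G21
G90
G0 X105.24 Y149.88
M4 S458
G01 X102.97 Y156.85 F1905
G01 X97.04 Y161.16 F1905
G01 X89.72 Y161.16 F1905
G01 X83.79 Y156.85 F1905
G01 X81.52 Y149.88 F1905
G01 X83.79 Y142.91 F1905
G01 X89.72 Y138.60 F1905
G01 X97.04 Y138.60 F1905
G01 X102.97 Y142.91 F1905
G01 X105.24 Y149.88 F1905
M5
G0 X155.35 Y34.88
M4 S458
G01 X149.58 Y37.46 F1905
G01 X119.43 Y34.15 F1905
G01 X77.91 Y29.77 F1905
G01 X38.03 Y29.12 F1905
G01 X12.81 Y37.04 F1905
M5
G0 X67.13 Y95.36
M4 S458
G01 X136.59 Y95.36 F1905
G01 X136.59 Y77.74 F1905
G01 X67.13 Y77.74 F1905
G01 X67.13 Y95.36 F1905
M5
G0 X150.65 Y79.55
M4 S458
G01 X102.19 Y84.17 F1905
G01 X46.63 Y137.88 F1905
M5
G0 X49.56 Y70.65
M4 S458
G01 X115.51 Y39.42 F1905
G01 X13.90 Y133.66 F1905
G01 X64.12 Y45.78 F1905
G01 X38.77 Y32.26 F1905
G01 X91.31 Y27.30 F1905
M5
G0 X0.00 Y0.00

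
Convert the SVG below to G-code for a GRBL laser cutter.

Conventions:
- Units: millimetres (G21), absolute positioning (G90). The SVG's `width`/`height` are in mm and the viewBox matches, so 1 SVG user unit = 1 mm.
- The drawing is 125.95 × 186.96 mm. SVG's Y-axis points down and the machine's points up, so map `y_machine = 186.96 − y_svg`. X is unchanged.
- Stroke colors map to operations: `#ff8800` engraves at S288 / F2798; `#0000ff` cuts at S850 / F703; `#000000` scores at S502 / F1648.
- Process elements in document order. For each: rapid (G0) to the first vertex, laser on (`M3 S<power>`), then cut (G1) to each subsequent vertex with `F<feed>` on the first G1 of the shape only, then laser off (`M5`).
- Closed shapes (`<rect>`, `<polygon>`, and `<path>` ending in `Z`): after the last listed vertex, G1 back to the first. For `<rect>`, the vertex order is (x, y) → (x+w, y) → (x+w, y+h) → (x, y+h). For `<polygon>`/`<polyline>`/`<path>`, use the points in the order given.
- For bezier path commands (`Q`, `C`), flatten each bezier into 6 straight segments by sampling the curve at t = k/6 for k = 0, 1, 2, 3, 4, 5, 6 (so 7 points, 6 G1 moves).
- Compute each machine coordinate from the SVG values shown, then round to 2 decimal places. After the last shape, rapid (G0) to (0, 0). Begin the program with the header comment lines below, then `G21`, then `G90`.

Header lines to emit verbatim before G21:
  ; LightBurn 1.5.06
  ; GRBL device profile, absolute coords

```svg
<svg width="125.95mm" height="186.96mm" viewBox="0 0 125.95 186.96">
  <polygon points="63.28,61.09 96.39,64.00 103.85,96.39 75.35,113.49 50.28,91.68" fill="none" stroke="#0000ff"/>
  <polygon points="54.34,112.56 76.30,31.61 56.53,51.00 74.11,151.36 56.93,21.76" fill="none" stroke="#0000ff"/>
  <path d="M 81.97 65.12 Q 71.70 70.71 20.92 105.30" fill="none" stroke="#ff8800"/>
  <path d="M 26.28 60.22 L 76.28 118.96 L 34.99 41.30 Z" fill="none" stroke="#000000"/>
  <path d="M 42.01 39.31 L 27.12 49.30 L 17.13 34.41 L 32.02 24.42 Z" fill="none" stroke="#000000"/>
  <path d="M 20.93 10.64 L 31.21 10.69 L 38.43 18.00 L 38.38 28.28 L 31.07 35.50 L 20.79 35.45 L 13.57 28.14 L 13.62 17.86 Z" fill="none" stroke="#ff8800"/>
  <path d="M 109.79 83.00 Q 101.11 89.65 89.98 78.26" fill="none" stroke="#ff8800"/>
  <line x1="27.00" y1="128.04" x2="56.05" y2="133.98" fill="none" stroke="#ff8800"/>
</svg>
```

; LightBurn 1.5.06
; GRBL device profile, absolute coords
G21
G90
G0 X63.28 Y125.87
M3 S850
G1 X96.39 Y122.96 F703
G1 X103.85 Y90.57
G1 X75.35 Y73.47
G1 X50.28 Y95.28
G1 X63.28 Y125.87
M5
G0 X54.34 Y74.40
M3 S850
G1 X76.30 Y155.35 F703
G1 X56.53 Y135.96
G1 X74.11 Y35.60
G1 X56.93 Y165.20
G1 X54.34 Y74.40
M5
G0 X81.97 Y121.84
M3 S288
G1 X77.42 Y119.17 F2798
G1 X70.62 Y114.89
G1 X61.57 Y109.00
G1 X50.27 Y101.50
G1 X36.72 Y92.38
G1 X20.92 Y81.66
M5
G0 X26.28 Y126.74
M3 S502
G1 X76.28 Y68.00 F1648
G1 X34.99 Y145.66
G1 X26.28 Y126.74
M5
G0 X42.01 Y147.65
M3 S502
G1 X27.12 Y137.66 F1648
G1 X17.13 Y152.55
G1 X32.02 Y162.54
G1 X42.01 Y147.65
M5
G0 X20.93 Y176.32
M3 S288
G1 X31.21 Y176.27 F2798
G1 X38.43 Y168.96
G1 X38.38 Y158.68
G1 X31.07 Y151.46
G1 X20.79 Y151.51
G1 X13.57 Y158.82
G1 X13.62 Y169.10
G1 X20.93 Y176.32
M5
G0 X109.79 Y103.96
M3 S288
G1 X106.83 Y102.24 F2798
G1 X103.73 Y101.53
G1 X100.50 Y101.82
G1 X97.13 Y103.11
G1 X93.62 Y105.40
G1 X89.98 Y108.70
M5
G0 X27.00 Y58.92
M3 S288
G1 X56.05 Y52.98 F2798
M5
G0 X0.00 Y0.00

Since the viewBox matches the mm dimensions, user units are millimetres directly. The only transform is the Y-flip y_m = 186.96 − y_svg.

Shape 1 is a regular polygon drawn with `<polygon>`. Its stroke #0000ff means cut at S850, F703. After flipping Y the toolpath is (63.28,125.87) → (96.39,122.96) → (103.85,90.57) → (75.35,73.47) → (50.28,95.28) → (63.28,125.87), returning to the start.

Shape 2 is a closed polygon drawn with `<polygon>`. Its stroke #0000ff means cut at S850, F703. After flipping Y the toolpath is (54.34,74.40) → (76.30,155.35) → (56.53,135.96) → (74.11,35.60) → (56.93,165.20) → (54.34,74.40), returning to the start.

Shape 3 is a quadratic bezier drawn with `<path>`. Its stroke #ff8800 means engrave at S288, F2798. After flipping Y the toolpath is (81.97,121.84) → (77.42,119.17) → (70.62,114.89) → (61.57,109.00) → (50.27,101.50) → (36.72,92.38) → (20.92,81.66).

Shape 4 is a closed polygon drawn with `<path>`. Its stroke #000000 means score at S502, F1648. After flipping Y the toolpath is (26.28,126.74) → (76.28,68.00) → (34.99,145.66) → (26.28,126.74), returning to the start.

Shape 5 is a regular polygon drawn with `<path>`. Its stroke #000000 means score at S502, F1648. After flipping Y the toolpath is (42.01,147.65) → (27.12,137.66) → (17.13,152.55) → (32.02,162.54) → (42.01,147.65), returning to the start.

Shape 6 is a regular polygon drawn with `<path>`. Its stroke #ff8800 means engrave at S288, F2798. After flipping Y the toolpath is (20.93,176.32) → (31.21,176.27) → (38.43,168.96) → (38.38,158.68) → (31.07,151.46) → (20.79,151.51) → (13.57,158.82) → (13.62,169.10) → (20.93,176.32), returning to the start.

Shape 7 is a quadratic bezier drawn with `<path>`. Its stroke #ff8800 means engrave at S288, F2798. After flipping Y the toolpath is (109.79,103.96) → (106.83,102.24) → (103.73,101.53) → (100.50,101.82) → (97.13,103.11) → (93.62,105.40) → (89.98,108.70).

Shape 8 is a line segment drawn with `<line>`. Its stroke #ff8800 means engrave at S288, F2798. After flipping Y the toolpath is (27.00,58.92) → (56.05,52.98).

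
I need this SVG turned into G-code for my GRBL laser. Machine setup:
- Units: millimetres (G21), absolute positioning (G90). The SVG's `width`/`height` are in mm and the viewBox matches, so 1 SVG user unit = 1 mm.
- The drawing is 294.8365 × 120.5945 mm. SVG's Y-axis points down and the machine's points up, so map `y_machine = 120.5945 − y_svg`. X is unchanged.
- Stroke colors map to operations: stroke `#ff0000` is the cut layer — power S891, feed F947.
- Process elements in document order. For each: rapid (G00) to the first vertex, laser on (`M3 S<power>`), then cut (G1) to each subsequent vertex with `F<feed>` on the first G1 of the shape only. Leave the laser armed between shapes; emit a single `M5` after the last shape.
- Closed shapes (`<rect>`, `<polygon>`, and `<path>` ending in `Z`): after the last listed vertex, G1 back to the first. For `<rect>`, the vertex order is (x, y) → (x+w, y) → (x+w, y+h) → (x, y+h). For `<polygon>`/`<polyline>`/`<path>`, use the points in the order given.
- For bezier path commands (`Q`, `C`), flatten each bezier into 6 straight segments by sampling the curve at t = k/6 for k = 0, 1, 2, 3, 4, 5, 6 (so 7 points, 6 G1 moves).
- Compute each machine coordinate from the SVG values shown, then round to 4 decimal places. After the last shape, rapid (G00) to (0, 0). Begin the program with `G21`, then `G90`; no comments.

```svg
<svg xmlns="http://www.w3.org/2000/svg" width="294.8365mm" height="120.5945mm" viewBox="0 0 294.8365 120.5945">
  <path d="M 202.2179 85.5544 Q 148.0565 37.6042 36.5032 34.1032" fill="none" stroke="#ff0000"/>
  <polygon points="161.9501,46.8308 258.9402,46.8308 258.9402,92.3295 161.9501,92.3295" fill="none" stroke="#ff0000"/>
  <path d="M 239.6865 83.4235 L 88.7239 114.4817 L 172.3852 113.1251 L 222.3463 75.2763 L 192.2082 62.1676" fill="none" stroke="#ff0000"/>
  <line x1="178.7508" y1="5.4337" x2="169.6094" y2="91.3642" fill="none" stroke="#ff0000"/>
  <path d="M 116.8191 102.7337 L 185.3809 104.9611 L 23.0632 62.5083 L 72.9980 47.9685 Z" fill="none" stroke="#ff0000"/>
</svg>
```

G21
G90
G00 X202.2179 Y35.0401
M3 S891
G1 X182.5699 Y49.7888 F947
G1 X159.7334 Y62.0681
G1 X133.7085 Y71.8780
G1 X104.4952 Y79.2185
G1 X72.0934 Y84.0896
G1 X36.5032 Y86.4913
G00 X161.9501 Y73.7637
M3 S891
G1 X258.9402 Y73.7637 F947
G1 X258.9402 Y28.2650
G1 X161.9501 Y28.2650
G1 X161.9501 Y73.7637
G00 X239.6865 Y37.1710
M3 S891
G1 X88.7239 Y6.1128 F947
G1 X172.3852 Y7.4694
G1 X222.3463 Y45.3182
G1 X192.2082 Y58.4269
G00 X178.7508 Y115.1608
M3 S891
G1 X169.6094 Y29.2303 F947
G00 X116.8191 Y17.8608
M3 S891
G1 X185.3809 Y15.6334 F947
G1 X23.0632 Y58.0862
G1 X72.9980 Y72.6260
G1 X116.8191 Y17.8608
M5
G00 X0.0000 Y0.0000

Since the viewBox matches the mm dimensions, user units are millimetres directly. The only transform is the Y-flip y_m = 120.5945 − y_svg.

Shape 1 is a quadratic bezier drawn with `<path>`. Its stroke #ff0000 means cut at S891, F947. After flipping Y the toolpath is (202.2179,35.0401) → (182.5699,49.7888) → (159.7334,62.0681) → (133.7085,71.8780) → (104.4952,79.2185) → (72.0934,84.0896) → (36.5032,86.4913).

Shape 2 is a rectangle drawn with `<polygon>`. Its stroke #ff0000 means cut at S891, F947. After flipping Y the toolpath is (161.9501,73.7637) → (258.9402,73.7637) → (258.9402,28.2650) → (161.9501,28.2650) → (161.9501,73.7637), returning to the start.

Shape 3 is a open polyline drawn with `<path>`. Its stroke #ff0000 means cut at S891, F947. After flipping Y the toolpath is (239.6865,37.1710) → (88.7239,6.1128) → (172.3852,7.4694) → (222.3463,45.3182) → (192.2082,58.4269).

Shape 4 is a line segment drawn with `<line>`. Its stroke #ff0000 means cut at S891, F947. After flipping Y the toolpath is (178.7508,115.1608) → (169.6094,29.2303).

Shape 5 is a closed polygon drawn with `<path>`. Its stroke #ff0000 means cut at S891, F947. After flipping Y the toolpath is (116.8191,17.8608) → (185.3809,15.6334) → (23.0632,58.0862) → (72.9980,72.6260) → (116.8191,17.8608), returning to the start.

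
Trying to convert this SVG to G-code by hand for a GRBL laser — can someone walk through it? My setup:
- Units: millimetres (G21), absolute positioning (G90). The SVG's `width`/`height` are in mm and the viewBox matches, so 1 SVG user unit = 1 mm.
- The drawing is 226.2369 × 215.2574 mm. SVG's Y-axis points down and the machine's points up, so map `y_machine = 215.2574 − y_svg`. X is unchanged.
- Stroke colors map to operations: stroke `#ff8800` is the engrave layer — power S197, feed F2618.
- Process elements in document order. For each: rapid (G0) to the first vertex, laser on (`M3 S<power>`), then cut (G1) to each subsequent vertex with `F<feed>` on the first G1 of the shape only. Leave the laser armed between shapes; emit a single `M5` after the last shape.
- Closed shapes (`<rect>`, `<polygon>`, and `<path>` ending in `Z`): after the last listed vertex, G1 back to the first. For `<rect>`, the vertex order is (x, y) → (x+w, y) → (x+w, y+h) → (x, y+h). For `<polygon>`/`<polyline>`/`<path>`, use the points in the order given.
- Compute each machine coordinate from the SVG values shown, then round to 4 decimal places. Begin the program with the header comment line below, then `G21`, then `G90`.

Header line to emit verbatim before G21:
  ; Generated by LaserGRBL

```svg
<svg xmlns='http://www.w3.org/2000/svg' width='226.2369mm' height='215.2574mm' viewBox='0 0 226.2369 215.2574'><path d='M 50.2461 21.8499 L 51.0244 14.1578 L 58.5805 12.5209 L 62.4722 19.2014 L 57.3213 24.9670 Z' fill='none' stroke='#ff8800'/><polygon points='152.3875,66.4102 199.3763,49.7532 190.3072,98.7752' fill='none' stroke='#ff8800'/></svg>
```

; Generated by LaserGRBL
G21
G90
G0 X50.2461 Y193.4075
M3 S197
G1 X51.0244 Y201.0996 F2618
G1 X58.5805 Y202.7365
G1 X62.4722 Y196.0560
G1 X57.3213 Y190.2904
G1 X50.2461 Y193.4075
G0 X152.3875 Y148.8472
M3 S197
G1 X199.3763 Y165.5042 F2618
G1 X190.3072 Y116.4822
G1 X152.3875 Y148.8472
M5

1 u = 1 mm; y_m = 215.2574 − y.

[1] `<path>` regular polygon, #ff8800→engrave S197 F2618: (50.2461,193.4075) → (51.0244,201.0996) → (58.5805,202.7365) → (62.4722,196.0560) → (57.3213,190.2904) → (50.2461,193.4075) (closed)

[2] `<polygon>` regular polygon, #ff8800→engrave S197 F2618: (152.3875,148.8472) → (199.3763,165.5042) → (190.3072,116.4822) → (152.3875,148.8472) (closed)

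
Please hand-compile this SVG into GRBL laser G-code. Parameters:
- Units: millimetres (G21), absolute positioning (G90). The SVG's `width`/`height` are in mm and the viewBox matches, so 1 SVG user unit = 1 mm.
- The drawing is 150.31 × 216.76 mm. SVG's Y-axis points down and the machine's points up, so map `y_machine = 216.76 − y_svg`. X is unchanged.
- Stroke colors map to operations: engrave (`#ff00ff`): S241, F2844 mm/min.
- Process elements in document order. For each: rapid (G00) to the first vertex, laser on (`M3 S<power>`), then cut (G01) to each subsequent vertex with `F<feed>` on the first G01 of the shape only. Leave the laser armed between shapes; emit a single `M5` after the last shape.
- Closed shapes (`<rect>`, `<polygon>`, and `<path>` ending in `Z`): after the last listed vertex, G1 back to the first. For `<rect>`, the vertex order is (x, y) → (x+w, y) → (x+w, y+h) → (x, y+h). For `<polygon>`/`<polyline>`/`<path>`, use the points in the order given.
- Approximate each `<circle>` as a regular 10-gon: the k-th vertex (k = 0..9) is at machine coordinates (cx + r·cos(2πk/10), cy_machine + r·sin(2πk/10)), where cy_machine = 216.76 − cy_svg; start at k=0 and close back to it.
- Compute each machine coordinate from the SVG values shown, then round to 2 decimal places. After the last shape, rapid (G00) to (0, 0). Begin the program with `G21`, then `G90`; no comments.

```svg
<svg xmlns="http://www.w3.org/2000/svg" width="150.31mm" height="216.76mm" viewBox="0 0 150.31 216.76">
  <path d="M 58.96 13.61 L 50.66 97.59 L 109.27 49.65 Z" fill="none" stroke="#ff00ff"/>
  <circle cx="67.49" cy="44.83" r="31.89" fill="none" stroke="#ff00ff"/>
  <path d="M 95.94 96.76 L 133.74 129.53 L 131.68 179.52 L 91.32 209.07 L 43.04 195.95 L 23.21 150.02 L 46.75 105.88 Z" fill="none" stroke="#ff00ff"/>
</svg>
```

Since the viewBox matches the mm dimensions, user units are millimetres directly. The only transform is the Y-flip y_m = 216.76 − y_svg.

Shape 1 is a closed polygon drawn with `<path>`. Its stroke #ff00ff means engrave at S241, F2844. After flipping Y the toolpath is (58.96,203.15) → (50.66,119.17) → (109.27,167.11) → (58.96,203.15), returning to the start.

Shape 2 is a circle drawn with `<circle>`. Its stroke #ff00ff means engrave at S241, F2844. After flipping Y the toolpath is (99.38,171.93) → (93.29,190.67) → (77.34,202.26) → (57.64,202.26) → (41.69,190.67) → (35.60,171.93) → (41.69,153.19) → (57.64,141.60) → (77.34,141.60) → (93.29,153.19) → (99.38,171.93), returning to the start.

Shape 3 is a regular polygon drawn with `<path>`. Its stroke #ff00ff means engrave at S241, F2844. After flipping Y the toolpath is (95.94,120.00) → (133.74,87.23) → (131.68,37.24) → (91.32,7.69) → (43.04,20.81) → (23.21,66.74) → (46.75,110.88) → (95.94,120.00), returning to the start.

G21
G90
G00 X58.96 Y203.15
M3 S241
G01 X50.66 Y119.17 F2844
G01 X109.27 Y167.11
G01 X58.96 Y203.15
G00 X99.38 Y171.93
M3 S241
G01 X93.29 Y190.67 F2844
G01 X77.34 Y202.26
G01 X57.64 Y202.26
G01 X41.69 Y190.67
G01 X35.60 Y171.93
G01 X41.69 Y153.19
G01 X57.64 Y141.60
G01 X77.34 Y141.60
G01 X93.29 Y153.19
G01 X99.38 Y171.93
G00 X95.94 Y120.00
M3 S241
G01 X133.74 Y87.23 F2844
G01 X131.68 Y37.24
G01 X91.32 Y7.69
G01 X43.04 Y20.81
G01 X23.21 Y66.74
G01 X46.75 Y110.88
G01 X95.94 Y120.00
M5
G00 X0.00 Y0.00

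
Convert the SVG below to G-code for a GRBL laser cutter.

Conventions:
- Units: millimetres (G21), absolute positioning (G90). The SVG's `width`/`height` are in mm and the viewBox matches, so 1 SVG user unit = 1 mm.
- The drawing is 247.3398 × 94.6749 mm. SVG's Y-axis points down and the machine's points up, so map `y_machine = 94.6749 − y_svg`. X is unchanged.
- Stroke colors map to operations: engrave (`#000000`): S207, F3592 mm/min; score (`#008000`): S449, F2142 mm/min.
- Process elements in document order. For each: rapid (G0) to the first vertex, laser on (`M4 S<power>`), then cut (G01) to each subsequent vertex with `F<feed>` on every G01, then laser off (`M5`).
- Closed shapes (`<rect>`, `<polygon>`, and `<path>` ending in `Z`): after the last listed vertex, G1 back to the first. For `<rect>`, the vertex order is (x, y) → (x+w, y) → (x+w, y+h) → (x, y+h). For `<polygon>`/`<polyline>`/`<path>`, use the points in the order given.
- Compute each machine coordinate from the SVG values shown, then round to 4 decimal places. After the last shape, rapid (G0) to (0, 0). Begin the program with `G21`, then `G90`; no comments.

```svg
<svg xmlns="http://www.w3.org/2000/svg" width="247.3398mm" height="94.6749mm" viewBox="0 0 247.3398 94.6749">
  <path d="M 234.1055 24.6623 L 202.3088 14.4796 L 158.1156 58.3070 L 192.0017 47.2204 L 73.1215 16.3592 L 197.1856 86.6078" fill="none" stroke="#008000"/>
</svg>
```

viewBox `0 0 247.3398 94.6749` with mm width/height → 1 unit = 1 mm. Flip: y_m = 94.6749 − y_svg.

**Shape 1** — `<path>` open polyline, stroke `#008000` → score (S449, F2142). Machine vertices: (234.1055,70.0126) → (202.3088,80.1953) → (158.1156,36.3679) → (192.0017,47.4545) → (73.1215,78.3157) → (197.1856,8.0671). Open path.

G21
G90
G0 X234.1055 Y70.0126
M4 S449
G01 X202.3088 Y80.1953 F2142
G01 X158.1156 Y36.3679 F2142
G01 X192.0017 Y47.4545 F2142
G01 X73.1215 Y78.3157 F2142
G01 X197.1856 Y8.0671 F2142
M5
G0 X0.0000 Y0.0000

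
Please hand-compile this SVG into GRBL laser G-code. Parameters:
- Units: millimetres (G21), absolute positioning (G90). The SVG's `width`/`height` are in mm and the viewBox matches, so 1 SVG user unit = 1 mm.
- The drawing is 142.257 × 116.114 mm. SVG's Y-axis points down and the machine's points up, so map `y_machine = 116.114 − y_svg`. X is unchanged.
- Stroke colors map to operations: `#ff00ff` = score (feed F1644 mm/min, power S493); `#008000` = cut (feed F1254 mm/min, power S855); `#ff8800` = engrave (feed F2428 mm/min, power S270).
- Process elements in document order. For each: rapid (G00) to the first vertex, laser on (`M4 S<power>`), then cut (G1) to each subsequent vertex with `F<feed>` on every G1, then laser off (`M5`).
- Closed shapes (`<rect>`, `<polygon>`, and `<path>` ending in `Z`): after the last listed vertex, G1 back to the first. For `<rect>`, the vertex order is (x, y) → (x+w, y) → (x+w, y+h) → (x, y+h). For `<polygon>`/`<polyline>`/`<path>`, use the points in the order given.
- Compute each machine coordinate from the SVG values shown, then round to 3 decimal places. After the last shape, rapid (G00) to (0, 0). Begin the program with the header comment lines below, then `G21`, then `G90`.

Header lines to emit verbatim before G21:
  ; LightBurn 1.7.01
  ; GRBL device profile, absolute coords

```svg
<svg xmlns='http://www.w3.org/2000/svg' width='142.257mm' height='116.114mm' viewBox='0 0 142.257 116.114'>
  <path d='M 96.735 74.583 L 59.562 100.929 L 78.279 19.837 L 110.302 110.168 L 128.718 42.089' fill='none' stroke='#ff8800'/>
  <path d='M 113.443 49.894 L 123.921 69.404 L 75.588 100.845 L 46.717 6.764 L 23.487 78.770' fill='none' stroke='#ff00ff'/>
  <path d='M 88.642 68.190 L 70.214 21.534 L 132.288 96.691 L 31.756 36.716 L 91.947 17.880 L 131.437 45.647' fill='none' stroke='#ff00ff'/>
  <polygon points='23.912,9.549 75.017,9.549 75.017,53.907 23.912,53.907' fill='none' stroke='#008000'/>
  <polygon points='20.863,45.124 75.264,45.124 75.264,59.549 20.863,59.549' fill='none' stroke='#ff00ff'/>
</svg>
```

1 u = 1 mm; y_m = 116.114 − y.

[1] `<path>` open polyline, #ff8800→engrave S270 F2428: (96.735,41.531) → (59.562,15.185) → (78.279,96.277) → (110.302,5.946) → (128.718,74.025)

[2] `<path>` open polyline, #ff00ff→score S493 F1644: (113.443,66.220) → (123.921,46.710) → (75.588,15.269) → (46.717,109.350) → (23.487,37.344)

[3] `<path>` open polyline, #ff00ff→score S493 F1644: (88.642,47.924) → (70.214,94.580) → (132.288,19.423) → (31.756,79.398) → (91.947,98.234) → (131.437,70.467)

[4] `<polygon>` rectangle, #008000→cut S855 F1254: (23.912,106.565) → (75.017,106.565) → (75.017,62.207) → (23.912,62.207) → (23.912,106.565) (closed)

[5] `<polygon>` rectangle, #ff00ff→score S493 F1644: (20.863,70.990) → (75.264,70.990) → (75.264,56.565) → (20.863,56.565) → (20.863,70.990) (closed)

; LightBurn 1.7.01
; GRBL device profile, absolute coords
G21
G90
G00 X96.735 Y41.531
M4 S270
G1 X59.562 Y15.185 F2428
G1 X78.279 Y96.277 F2428
G1 X110.302 Y5.946 F2428
G1 X128.718 Y74.025 F2428
M5
G00 X113.443 Y66.220
M4 S493
G1 X123.921 Y46.710 F1644
G1 X75.588 Y15.269 F1644
G1 X46.717 Y109.350 F1644
G1 X23.487 Y37.344 F1644
M5
G00 X88.642 Y47.924
M4 S493
G1 X70.214 Y94.580 F1644
G1 X132.288 Y19.423 F1644
G1 X31.756 Y79.398 F1644
G1 X91.947 Y98.234 F1644
G1 X131.437 Y70.467 F1644
M5
G00 X23.912 Y106.565
M4 S855
G1 X75.017 Y106.565 F1254
G1 X75.017 Y62.207 F1254
G1 X23.912 Y62.207 F1254
G1 X23.912 Y106.565 F1254
M5
G00 X20.863 Y70.990
M4 S493
G1 X75.264 Y70.990 F1644
G1 X75.264 Y56.565 F1644
G1 X20.863 Y56.565 F1644
G1 X20.863 Y70.990 F1644
M5
G00 X0.000 Y0.000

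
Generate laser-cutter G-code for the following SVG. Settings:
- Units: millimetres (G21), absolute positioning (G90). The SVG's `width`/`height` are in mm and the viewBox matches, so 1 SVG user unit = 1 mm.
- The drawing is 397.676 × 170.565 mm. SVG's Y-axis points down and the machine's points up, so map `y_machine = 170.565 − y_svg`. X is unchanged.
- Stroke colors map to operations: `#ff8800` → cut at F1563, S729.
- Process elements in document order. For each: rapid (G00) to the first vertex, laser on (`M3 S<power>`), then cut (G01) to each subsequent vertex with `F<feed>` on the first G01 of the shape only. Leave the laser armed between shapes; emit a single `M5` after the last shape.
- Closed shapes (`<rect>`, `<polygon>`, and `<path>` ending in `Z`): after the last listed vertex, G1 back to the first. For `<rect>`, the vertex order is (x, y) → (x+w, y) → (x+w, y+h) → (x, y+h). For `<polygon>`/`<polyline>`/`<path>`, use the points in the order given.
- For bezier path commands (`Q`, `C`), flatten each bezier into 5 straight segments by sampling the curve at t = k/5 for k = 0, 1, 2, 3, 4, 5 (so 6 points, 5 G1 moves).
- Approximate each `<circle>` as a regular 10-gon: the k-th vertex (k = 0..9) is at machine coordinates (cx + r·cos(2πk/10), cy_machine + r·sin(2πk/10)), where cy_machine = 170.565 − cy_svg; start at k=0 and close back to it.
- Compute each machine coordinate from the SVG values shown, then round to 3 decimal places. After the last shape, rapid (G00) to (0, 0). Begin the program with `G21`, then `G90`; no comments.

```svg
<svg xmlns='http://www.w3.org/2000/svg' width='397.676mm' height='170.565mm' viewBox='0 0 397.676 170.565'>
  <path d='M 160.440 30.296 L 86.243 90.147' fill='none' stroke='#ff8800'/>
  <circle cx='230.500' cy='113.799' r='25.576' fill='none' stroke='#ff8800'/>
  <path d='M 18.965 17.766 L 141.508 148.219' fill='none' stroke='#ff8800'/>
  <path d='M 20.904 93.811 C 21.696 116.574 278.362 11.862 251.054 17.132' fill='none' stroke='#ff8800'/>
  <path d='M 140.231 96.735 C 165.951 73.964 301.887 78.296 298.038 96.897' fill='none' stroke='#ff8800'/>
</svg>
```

viewBox `0 0 397.676 170.565` with mm width/height → 1 unit = 1 mm. Flip: y_m = 170.565 − y_svg.

**Shape 1** — `<path>` line segment, stroke `#ff8800` → cut (S729, F1563). Machine vertices: (160.440,140.269) → (86.243,80.418). Open path.

**Shape 2** — `<circle>` circle, stroke `#ff8800` → cut (S729, F1563). Machine vertices: (256.076,56.766) → (251.191,71.799) → (238.403,81.090) → (222.597,81.090) → (209.809,71.799) → (204.924,56.766) → (209.809,41.733) → (222.597,32.442) → (238.403,32.442) → (251.191,41.733) → (256.076,56.766). Closed: final G1 returns to the first vertex.

**Shape 3** — `<path>` line segment, stroke `#ff8800` → cut (S729, F1563). Machine vertices: (18.965,152.799) → (141.508,22.346). Open path.

**Shape 4** — `<path>` cubic bezier, stroke `#ff8800` → cut (S729, F1563). Control points (SVG): P0=(20.904,93.811), P1=(21.696,116.574), P2=(278.362,11.862), P3=(251.054,17.132); sampled at t=k/5. Machine vertices: (20.904,76.754) → (47.765,76.494) → (110.124,95.429) → (182.066,122.163) → (237.681,145.297) → (251.054,153.433). Open path.

**Shape 5** — `<path>` cubic bezier, stroke `#ff8800` → cut (S729, F1563). Control points (SVG): P0=(140.231,96.735), P1=(165.951,73.964), P2=(301.887,78.296), P3=(298.038,96.897); sampled at t=k/5. Machine vertices: (140.231,73.830) → (166.889,84.343) → (207.999,88.967) → (251.560,88.319) → (285.573,83.014) → (298.038,73.668). Open path.

G21
G90
G00 X160.440 Y140.269
M3 S729
G01 X86.243 Y80.418 F1563
G00 X256.076 Y56.766
M3 S729
G01 X251.191 Y71.799 F1563
G01 X238.403 Y81.090
G01 X222.597 Y81.090
G01 X209.809 Y71.799
G01 X204.924 Y56.766
G01 X209.809 Y41.733
G01 X222.597 Y32.442
G01 X238.403 Y32.442
G01 X251.191 Y41.733
G01 X256.076 Y56.766
G00 X18.965 Y152.799
M3 S729
G01 X141.508 Y22.346 F1563
G00 X20.904 Y76.754
M3 S729
G01 X47.765 Y76.494 F1563
G01 X110.124 Y95.429
G01 X182.066 Y122.163
G01 X237.681 Y145.297
G01 X251.054 Y153.433
G00 X140.231 Y73.830
M3 S729
G01 X166.889 Y84.343 F1563
G01 X207.999 Y88.967
G01 X251.560 Y88.319
G01 X285.573 Y83.014
G01 X298.038 Y73.668
M5
G00 X0.000 Y0.000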